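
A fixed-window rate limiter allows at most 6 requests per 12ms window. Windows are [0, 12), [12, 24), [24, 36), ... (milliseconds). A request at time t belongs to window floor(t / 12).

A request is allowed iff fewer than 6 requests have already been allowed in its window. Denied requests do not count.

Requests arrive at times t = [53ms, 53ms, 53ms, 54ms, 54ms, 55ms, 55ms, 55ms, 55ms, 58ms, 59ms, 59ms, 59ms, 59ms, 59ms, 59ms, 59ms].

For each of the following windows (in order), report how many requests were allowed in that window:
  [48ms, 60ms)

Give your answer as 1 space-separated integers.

Processing requests:
  req#1 t=53ms (window 4): ALLOW
  req#2 t=53ms (window 4): ALLOW
  req#3 t=53ms (window 4): ALLOW
  req#4 t=54ms (window 4): ALLOW
  req#5 t=54ms (window 4): ALLOW
  req#6 t=55ms (window 4): ALLOW
  req#7 t=55ms (window 4): DENY
  req#8 t=55ms (window 4): DENY
  req#9 t=55ms (window 4): DENY
  req#10 t=58ms (window 4): DENY
  req#11 t=59ms (window 4): DENY
  req#12 t=59ms (window 4): DENY
  req#13 t=59ms (window 4): DENY
  req#14 t=59ms (window 4): DENY
  req#15 t=59ms (window 4): DENY
  req#16 t=59ms (window 4): DENY
  req#17 t=59ms (window 4): DENY

Allowed counts by window: 6

Answer: 6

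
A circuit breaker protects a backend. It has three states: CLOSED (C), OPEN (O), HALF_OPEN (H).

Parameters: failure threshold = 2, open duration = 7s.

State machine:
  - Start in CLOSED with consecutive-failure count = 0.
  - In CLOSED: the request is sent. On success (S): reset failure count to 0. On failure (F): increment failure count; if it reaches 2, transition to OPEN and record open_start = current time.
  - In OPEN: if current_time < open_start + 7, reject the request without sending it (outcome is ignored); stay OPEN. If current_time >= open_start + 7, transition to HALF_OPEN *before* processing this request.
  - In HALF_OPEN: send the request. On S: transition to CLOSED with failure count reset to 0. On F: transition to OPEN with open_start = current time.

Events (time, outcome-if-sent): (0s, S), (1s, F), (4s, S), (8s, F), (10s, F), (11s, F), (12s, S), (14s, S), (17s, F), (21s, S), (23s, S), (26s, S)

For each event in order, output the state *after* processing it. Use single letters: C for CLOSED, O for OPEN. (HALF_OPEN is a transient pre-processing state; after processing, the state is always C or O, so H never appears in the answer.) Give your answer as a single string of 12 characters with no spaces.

Answer: CCCCOOOOOOOC

Derivation:
State after each event:
  event#1 t=0s outcome=S: state=CLOSED
  event#2 t=1s outcome=F: state=CLOSED
  event#3 t=4s outcome=S: state=CLOSED
  event#4 t=8s outcome=F: state=CLOSED
  event#5 t=10s outcome=F: state=OPEN
  event#6 t=11s outcome=F: state=OPEN
  event#7 t=12s outcome=S: state=OPEN
  event#8 t=14s outcome=S: state=OPEN
  event#9 t=17s outcome=F: state=OPEN
  event#10 t=21s outcome=S: state=OPEN
  event#11 t=23s outcome=S: state=OPEN
  event#12 t=26s outcome=S: state=CLOSED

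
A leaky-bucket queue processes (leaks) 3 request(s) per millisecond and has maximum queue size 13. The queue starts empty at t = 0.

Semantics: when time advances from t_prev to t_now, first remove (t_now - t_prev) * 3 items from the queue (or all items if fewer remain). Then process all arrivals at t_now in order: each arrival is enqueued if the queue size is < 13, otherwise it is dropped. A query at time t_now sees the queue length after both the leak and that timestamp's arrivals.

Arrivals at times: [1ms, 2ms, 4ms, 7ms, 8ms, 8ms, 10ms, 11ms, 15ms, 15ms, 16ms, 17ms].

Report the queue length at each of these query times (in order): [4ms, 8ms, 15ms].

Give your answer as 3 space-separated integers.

Queue lengths at query times:
  query t=4ms: backlog = 1
  query t=8ms: backlog = 2
  query t=15ms: backlog = 2

Answer: 1 2 2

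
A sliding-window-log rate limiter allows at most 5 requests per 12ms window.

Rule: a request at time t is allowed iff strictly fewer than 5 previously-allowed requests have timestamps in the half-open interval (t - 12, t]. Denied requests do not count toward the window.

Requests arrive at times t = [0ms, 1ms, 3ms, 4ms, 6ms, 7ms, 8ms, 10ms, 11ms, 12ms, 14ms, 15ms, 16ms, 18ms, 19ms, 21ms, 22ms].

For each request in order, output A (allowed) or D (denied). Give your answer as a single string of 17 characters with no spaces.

Answer: AAAAADDDDAAAAADDD

Derivation:
Tracking allowed requests in the window:
  req#1 t=0ms: ALLOW
  req#2 t=1ms: ALLOW
  req#3 t=3ms: ALLOW
  req#4 t=4ms: ALLOW
  req#5 t=6ms: ALLOW
  req#6 t=7ms: DENY
  req#7 t=8ms: DENY
  req#8 t=10ms: DENY
  req#9 t=11ms: DENY
  req#10 t=12ms: ALLOW
  req#11 t=14ms: ALLOW
  req#12 t=15ms: ALLOW
  req#13 t=16ms: ALLOW
  req#14 t=18ms: ALLOW
  req#15 t=19ms: DENY
  req#16 t=21ms: DENY
  req#17 t=22ms: DENY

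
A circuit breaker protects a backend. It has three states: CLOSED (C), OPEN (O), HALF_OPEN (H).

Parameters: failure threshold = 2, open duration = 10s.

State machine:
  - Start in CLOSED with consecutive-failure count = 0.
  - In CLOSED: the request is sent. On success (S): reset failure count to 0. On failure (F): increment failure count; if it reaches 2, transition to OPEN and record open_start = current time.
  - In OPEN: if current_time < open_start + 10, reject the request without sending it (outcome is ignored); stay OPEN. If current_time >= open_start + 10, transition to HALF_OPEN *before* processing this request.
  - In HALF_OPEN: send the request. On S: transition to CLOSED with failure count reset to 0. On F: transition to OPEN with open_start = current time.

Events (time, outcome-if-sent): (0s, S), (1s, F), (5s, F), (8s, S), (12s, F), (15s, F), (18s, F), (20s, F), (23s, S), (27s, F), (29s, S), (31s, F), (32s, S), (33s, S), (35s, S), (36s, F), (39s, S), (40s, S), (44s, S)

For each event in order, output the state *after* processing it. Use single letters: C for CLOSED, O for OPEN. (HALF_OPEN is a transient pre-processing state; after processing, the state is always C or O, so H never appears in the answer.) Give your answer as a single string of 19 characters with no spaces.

Answer: CCOOOOOOOOOOOOOOCCC

Derivation:
State after each event:
  event#1 t=0s outcome=S: state=CLOSED
  event#2 t=1s outcome=F: state=CLOSED
  event#3 t=5s outcome=F: state=OPEN
  event#4 t=8s outcome=S: state=OPEN
  event#5 t=12s outcome=F: state=OPEN
  event#6 t=15s outcome=F: state=OPEN
  event#7 t=18s outcome=F: state=OPEN
  event#8 t=20s outcome=F: state=OPEN
  event#9 t=23s outcome=S: state=OPEN
  event#10 t=27s outcome=F: state=OPEN
  event#11 t=29s outcome=S: state=OPEN
  event#12 t=31s outcome=F: state=OPEN
  event#13 t=32s outcome=S: state=OPEN
  event#14 t=33s outcome=S: state=OPEN
  event#15 t=35s outcome=S: state=OPEN
  event#16 t=36s outcome=F: state=OPEN
  event#17 t=39s outcome=S: state=CLOSED
  event#18 t=40s outcome=S: state=CLOSED
  event#19 t=44s outcome=S: state=CLOSED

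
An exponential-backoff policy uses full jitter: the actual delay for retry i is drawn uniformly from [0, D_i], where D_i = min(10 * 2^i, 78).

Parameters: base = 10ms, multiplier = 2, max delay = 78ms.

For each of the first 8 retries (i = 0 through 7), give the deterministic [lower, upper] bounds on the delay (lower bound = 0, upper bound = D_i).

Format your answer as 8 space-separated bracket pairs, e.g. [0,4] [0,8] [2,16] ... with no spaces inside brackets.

Answer: [0,10] [0,20] [0,40] [0,78] [0,78] [0,78] [0,78] [0,78]

Derivation:
Computing bounds per retry:
  i=0: D_i=min(10*2^0,78)=10, bounds=[0,10]
  i=1: D_i=min(10*2^1,78)=20, bounds=[0,20]
  i=2: D_i=min(10*2^2,78)=40, bounds=[0,40]
  i=3: D_i=min(10*2^3,78)=78, bounds=[0,78]
  i=4: D_i=min(10*2^4,78)=78, bounds=[0,78]
  i=5: D_i=min(10*2^5,78)=78, bounds=[0,78]
  i=6: D_i=min(10*2^6,78)=78, bounds=[0,78]
  i=7: D_i=min(10*2^7,78)=78, bounds=[0,78]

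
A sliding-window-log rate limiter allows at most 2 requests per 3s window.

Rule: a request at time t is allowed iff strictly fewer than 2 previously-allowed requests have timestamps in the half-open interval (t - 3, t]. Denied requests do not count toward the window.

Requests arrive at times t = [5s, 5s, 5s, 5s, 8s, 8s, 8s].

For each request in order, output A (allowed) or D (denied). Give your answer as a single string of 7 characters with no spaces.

Tracking allowed requests in the window:
  req#1 t=5s: ALLOW
  req#2 t=5s: ALLOW
  req#3 t=5s: DENY
  req#4 t=5s: DENY
  req#5 t=8s: ALLOW
  req#6 t=8s: ALLOW
  req#7 t=8s: DENY

Answer: AADDAAD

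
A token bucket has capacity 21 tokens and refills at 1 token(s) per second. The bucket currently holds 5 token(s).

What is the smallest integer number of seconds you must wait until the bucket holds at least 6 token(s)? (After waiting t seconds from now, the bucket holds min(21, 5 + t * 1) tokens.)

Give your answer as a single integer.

Need 5 + t * 1 >= 6, so t >= 1/1.
Smallest integer t = ceil(1/1) = 1.

Answer: 1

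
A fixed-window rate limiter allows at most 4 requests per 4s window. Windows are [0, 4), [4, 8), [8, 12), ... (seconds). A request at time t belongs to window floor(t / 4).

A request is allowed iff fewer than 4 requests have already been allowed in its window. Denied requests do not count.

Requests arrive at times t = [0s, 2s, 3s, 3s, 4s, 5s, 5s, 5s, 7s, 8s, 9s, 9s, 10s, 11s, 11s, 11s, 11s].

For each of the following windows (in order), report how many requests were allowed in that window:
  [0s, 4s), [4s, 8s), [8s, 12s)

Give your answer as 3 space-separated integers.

Processing requests:
  req#1 t=0s (window 0): ALLOW
  req#2 t=2s (window 0): ALLOW
  req#3 t=3s (window 0): ALLOW
  req#4 t=3s (window 0): ALLOW
  req#5 t=4s (window 1): ALLOW
  req#6 t=5s (window 1): ALLOW
  req#7 t=5s (window 1): ALLOW
  req#8 t=5s (window 1): ALLOW
  req#9 t=7s (window 1): DENY
  req#10 t=8s (window 2): ALLOW
  req#11 t=9s (window 2): ALLOW
  req#12 t=9s (window 2): ALLOW
  req#13 t=10s (window 2): ALLOW
  req#14 t=11s (window 2): DENY
  req#15 t=11s (window 2): DENY
  req#16 t=11s (window 2): DENY
  req#17 t=11s (window 2): DENY

Allowed counts by window: 4 4 4

Answer: 4 4 4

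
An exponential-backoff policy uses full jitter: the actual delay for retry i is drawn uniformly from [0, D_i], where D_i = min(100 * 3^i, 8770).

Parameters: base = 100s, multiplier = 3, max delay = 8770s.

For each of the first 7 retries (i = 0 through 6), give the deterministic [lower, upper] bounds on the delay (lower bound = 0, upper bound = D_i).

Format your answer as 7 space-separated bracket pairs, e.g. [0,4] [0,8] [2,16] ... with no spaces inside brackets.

Computing bounds per retry:
  i=0: D_i=min(100*3^0,8770)=100, bounds=[0,100]
  i=1: D_i=min(100*3^1,8770)=300, bounds=[0,300]
  i=2: D_i=min(100*3^2,8770)=900, bounds=[0,900]
  i=3: D_i=min(100*3^3,8770)=2700, bounds=[0,2700]
  i=4: D_i=min(100*3^4,8770)=8100, bounds=[0,8100]
  i=5: D_i=min(100*3^5,8770)=8770, bounds=[0,8770]
  i=6: D_i=min(100*3^6,8770)=8770, bounds=[0,8770]

Answer: [0,100] [0,300] [0,900] [0,2700] [0,8100] [0,8770] [0,8770]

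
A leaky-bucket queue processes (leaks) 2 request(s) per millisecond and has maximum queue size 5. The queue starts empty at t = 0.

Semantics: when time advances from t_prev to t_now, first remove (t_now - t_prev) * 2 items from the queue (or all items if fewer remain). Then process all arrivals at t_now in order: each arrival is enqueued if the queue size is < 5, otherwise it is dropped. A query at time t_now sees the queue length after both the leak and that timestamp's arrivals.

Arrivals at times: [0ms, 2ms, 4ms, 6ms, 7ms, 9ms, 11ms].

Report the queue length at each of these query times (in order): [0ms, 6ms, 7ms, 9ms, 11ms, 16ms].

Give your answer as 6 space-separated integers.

Answer: 1 1 1 1 1 0

Derivation:
Queue lengths at query times:
  query t=0ms: backlog = 1
  query t=6ms: backlog = 1
  query t=7ms: backlog = 1
  query t=9ms: backlog = 1
  query t=11ms: backlog = 1
  query t=16ms: backlog = 0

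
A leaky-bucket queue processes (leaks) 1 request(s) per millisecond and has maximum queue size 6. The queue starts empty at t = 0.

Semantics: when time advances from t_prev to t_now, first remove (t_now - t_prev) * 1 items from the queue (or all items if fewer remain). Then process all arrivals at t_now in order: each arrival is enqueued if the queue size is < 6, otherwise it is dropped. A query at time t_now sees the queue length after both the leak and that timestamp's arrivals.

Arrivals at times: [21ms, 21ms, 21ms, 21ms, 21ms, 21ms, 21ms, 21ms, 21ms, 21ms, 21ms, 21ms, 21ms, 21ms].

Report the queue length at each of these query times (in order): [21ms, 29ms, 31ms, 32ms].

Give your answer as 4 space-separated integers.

Answer: 6 0 0 0

Derivation:
Queue lengths at query times:
  query t=21ms: backlog = 6
  query t=29ms: backlog = 0
  query t=31ms: backlog = 0
  query t=32ms: backlog = 0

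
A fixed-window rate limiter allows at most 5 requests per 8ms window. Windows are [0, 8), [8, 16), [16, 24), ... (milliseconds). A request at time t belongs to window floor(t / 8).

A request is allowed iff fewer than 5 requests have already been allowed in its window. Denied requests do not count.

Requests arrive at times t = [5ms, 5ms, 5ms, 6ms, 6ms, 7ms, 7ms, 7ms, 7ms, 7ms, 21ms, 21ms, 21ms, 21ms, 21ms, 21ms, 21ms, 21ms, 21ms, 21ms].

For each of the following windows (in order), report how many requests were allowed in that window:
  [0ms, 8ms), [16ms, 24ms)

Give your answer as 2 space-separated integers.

Answer: 5 5

Derivation:
Processing requests:
  req#1 t=5ms (window 0): ALLOW
  req#2 t=5ms (window 0): ALLOW
  req#3 t=5ms (window 0): ALLOW
  req#4 t=6ms (window 0): ALLOW
  req#5 t=6ms (window 0): ALLOW
  req#6 t=7ms (window 0): DENY
  req#7 t=7ms (window 0): DENY
  req#8 t=7ms (window 0): DENY
  req#9 t=7ms (window 0): DENY
  req#10 t=7ms (window 0): DENY
  req#11 t=21ms (window 2): ALLOW
  req#12 t=21ms (window 2): ALLOW
  req#13 t=21ms (window 2): ALLOW
  req#14 t=21ms (window 2): ALLOW
  req#15 t=21ms (window 2): ALLOW
  req#16 t=21ms (window 2): DENY
  req#17 t=21ms (window 2): DENY
  req#18 t=21ms (window 2): DENY
  req#19 t=21ms (window 2): DENY
  req#20 t=21ms (window 2): DENY

Allowed counts by window: 5 5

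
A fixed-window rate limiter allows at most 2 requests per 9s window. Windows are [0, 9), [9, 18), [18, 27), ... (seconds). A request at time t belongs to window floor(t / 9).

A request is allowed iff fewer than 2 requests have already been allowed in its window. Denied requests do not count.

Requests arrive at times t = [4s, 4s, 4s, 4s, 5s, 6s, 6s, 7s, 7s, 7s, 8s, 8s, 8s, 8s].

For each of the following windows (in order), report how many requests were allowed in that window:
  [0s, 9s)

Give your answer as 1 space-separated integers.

Answer: 2

Derivation:
Processing requests:
  req#1 t=4s (window 0): ALLOW
  req#2 t=4s (window 0): ALLOW
  req#3 t=4s (window 0): DENY
  req#4 t=4s (window 0): DENY
  req#5 t=5s (window 0): DENY
  req#6 t=6s (window 0): DENY
  req#7 t=6s (window 0): DENY
  req#8 t=7s (window 0): DENY
  req#9 t=7s (window 0): DENY
  req#10 t=7s (window 0): DENY
  req#11 t=8s (window 0): DENY
  req#12 t=8s (window 0): DENY
  req#13 t=8s (window 0): DENY
  req#14 t=8s (window 0): DENY

Allowed counts by window: 2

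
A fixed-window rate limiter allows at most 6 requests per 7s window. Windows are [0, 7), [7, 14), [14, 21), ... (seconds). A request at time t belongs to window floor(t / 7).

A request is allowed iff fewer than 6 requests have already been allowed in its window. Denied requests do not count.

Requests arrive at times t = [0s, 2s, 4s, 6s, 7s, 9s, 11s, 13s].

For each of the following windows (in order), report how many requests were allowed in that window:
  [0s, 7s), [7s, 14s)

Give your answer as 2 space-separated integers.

Answer: 4 4

Derivation:
Processing requests:
  req#1 t=0s (window 0): ALLOW
  req#2 t=2s (window 0): ALLOW
  req#3 t=4s (window 0): ALLOW
  req#4 t=6s (window 0): ALLOW
  req#5 t=7s (window 1): ALLOW
  req#6 t=9s (window 1): ALLOW
  req#7 t=11s (window 1): ALLOW
  req#8 t=13s (window 1): ALLOW

Allowed counts by window: 4 4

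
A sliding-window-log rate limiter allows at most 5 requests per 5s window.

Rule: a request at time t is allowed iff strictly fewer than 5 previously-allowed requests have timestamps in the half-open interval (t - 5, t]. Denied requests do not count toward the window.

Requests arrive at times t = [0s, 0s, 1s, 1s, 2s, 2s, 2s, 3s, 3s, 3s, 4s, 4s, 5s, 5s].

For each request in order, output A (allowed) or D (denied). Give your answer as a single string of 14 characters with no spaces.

Tracking allowed requests in the window:
  req#1 t=0s: ALLOW
  req#2 t=0s: ALLOW
  req#3 t=1s: ALLOW
  req#4 t=1s: ALLOW
  req#5 t=2s: ALLOW
  req#6 t=2s: DENY
  req#7 t=2s: DENY
  req#8 t=3s: DENY
  req#9 t=3s: DENY
  req#10 t=3s: DENY
  req#11 t=4s: DENY
  req#12 t=4s: DENY
  req#13 t=5s: ALLOW
  req#14 t=5s: ALLOW

Answer: AAAAADDDDDDDAA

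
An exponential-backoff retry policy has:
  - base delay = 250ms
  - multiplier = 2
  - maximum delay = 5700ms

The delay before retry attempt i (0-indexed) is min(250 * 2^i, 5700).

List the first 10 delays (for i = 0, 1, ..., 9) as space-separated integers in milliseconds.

Computing each delay:
  i=0: min(250*2^0, 5700) = 250
  i=1: min(250*2^1, 5700) = 500
  i=2: min(250*2^2, 5700) = 1000
  i=3: min(250*2^3, 5700) = 2000
  i=4: min(250*2^4, 5700) = 4000
  i=5: min(250*2^5, 5700) = 5700
  i=6: min(250*2^6, 5700) = 5700
  i=7: min(250*2^7, 5700) = 5700
  i=8: min(250*2^8, 5700) = 5700
  i=9: min(250*2^9, 5700) = 5700

Answer: 250 500 1000 2000 4000 5700 5700 5700 5700 5700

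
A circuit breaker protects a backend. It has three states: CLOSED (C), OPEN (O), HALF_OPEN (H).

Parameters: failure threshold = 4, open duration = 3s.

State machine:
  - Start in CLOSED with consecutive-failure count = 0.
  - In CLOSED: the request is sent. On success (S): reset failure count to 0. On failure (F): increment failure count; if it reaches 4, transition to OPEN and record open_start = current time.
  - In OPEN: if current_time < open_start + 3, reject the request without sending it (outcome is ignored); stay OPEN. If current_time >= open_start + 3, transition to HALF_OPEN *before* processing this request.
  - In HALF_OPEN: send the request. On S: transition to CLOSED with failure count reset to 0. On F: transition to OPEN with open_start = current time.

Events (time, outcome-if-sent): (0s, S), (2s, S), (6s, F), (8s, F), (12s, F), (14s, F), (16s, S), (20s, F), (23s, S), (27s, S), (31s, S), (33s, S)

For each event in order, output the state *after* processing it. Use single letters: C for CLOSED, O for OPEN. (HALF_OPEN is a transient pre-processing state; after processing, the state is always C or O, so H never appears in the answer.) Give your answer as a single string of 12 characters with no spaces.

State after each event:
  event#1 t=0s outcome=S: state=CLOSED
  event#2 t=2s outcome=S: state=CLOSED
  event#3 t=6s outcome=F: state=CLOSED
  event#4 t=8s outcome=F: state=CLOSED
  event#5 t=12s outcome=F: state=CLOSED
  event#6 t=14s outcome=F: state=OPEN
  event#7 t=16s outcome=S: state=OPEN
  event#8 t=20s outcome=F: state=OPEN
  event#9 t=23s outcome=S: state=CLOSED
  event#10 t=27s outcome=S: state=CLOSED
  event#11 t=31s outcome=S: state=CLOSED
  event#12 t=33s outcome=S: state=CLOSED

Answer: CCCCCOOOCCCC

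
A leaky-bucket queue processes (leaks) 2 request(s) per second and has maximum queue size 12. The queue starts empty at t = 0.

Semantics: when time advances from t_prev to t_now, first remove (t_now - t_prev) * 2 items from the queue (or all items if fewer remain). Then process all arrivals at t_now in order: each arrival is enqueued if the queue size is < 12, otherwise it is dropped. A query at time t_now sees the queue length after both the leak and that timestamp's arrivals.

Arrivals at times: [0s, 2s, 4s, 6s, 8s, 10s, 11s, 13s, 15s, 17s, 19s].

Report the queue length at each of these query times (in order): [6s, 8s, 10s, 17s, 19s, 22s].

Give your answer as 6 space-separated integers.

Answer: 1 1 1 1 1 0

Derivation:
Queue lengths at query times:
  query t=6s: backlog = 1
  query t=8s: backlog = 1
  query t=10s: backlog = 1
  query t=17s: backlog = 1
  query t=19s: backlog = 1
  query t=22s: backlog = 0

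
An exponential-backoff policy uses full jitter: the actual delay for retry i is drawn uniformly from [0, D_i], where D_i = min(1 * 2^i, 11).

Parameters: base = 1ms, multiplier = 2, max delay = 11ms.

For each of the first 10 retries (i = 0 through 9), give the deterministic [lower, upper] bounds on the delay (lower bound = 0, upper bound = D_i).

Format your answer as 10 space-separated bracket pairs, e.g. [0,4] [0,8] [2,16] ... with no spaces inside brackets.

Answer: [0,1] [0,2] [0,4] [0,8] [0,11] [0,11] [0,11] [0,11] [0,11] [0,11]

Derivation:
Computing bounds per retry:
  i=0: D_i=min(1*2^0,11)=1, bounds=[0,1]
  i=1: D_i=min(1*2^1,11)=2, bounds=[0,2]
  i=2: D_i=min(1*2^2,11)=4, bounds=[0,4]
  i=3: D_i=min(1*2^3,11)=8, bounds=[0,8]
  i=4: D_i=min(1*2^4,11)=11, bounds=[0,11]
  i=5: D_i=min(1*2^5,11)=11, bounds=[0,11]
  i=6: D_i=min(1*2^6,11)=11, bounds=[0,11]
  i=7: D_i=min(1*2^7,11)=11, bounds=[0,11]
  i=8: D_i=min(1*2^8,11)=11, bounds=[0,11]
  i=9: D_i=min(1*2^9,11)=11, bounds=[0,11]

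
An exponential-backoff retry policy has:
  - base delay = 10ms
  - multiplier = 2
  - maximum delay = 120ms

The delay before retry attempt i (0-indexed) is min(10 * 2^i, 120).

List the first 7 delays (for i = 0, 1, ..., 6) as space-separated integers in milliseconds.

Answer: 10 20 40 80 120 120 120

Derivation:
Computing each delay:
  i=0: min(10*2^0, 120) = 10
  i=1: min(10*2^1, 120) = 20
  i=2: min(10*2^2, 120) = 40
  i=3: min(10*2^3, 120) = 80
  i=4: min(10*2^4, 120) = 120
  i=5: min(10*2^5, 120) = 120
  i=6: min(10*2^6, 120) = 120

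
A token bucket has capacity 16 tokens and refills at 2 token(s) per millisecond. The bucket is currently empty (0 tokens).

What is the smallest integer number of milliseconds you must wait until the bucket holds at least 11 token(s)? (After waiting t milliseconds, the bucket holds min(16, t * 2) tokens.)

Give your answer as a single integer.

Need t * 2 >= 11, so t >= 11/2.
Smallest integer t = ceil(11/2) = 6.

Answer: 6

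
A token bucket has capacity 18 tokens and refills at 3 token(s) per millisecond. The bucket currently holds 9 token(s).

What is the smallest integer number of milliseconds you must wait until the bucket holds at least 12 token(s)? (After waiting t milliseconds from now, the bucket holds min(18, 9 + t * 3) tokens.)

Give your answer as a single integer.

Answer: 1

Derivation:
Need 9 + t * 3 >= 12, so t >= 3/3.
Smallest integer t = ceil(3/3) = 1.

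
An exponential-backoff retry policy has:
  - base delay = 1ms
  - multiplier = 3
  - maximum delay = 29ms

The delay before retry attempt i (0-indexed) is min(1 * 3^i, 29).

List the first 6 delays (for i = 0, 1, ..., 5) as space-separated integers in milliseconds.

Computing each delay:
  i=0: min(1*3^0, 29) = 1
  i=1: min(1*3^1, 29) = 3
  i=2: min(1*3^2, 29) = 9
  i=3: min(1*3^3, 29) = 27
  i=4: min(1*3^4, 29) = 29
  i=5: min(1*3^5, 29) = 29

Answer: 1 3 9 27 29 29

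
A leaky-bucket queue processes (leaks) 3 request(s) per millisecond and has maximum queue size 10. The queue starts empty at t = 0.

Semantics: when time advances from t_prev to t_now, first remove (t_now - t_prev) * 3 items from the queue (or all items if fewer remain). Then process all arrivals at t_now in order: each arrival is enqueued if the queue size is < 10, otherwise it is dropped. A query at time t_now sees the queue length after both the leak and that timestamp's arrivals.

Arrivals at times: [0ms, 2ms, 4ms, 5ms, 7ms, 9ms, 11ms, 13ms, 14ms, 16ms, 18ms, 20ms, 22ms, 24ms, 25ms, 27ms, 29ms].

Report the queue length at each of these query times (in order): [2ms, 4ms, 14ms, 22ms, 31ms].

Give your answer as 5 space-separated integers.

Answer: 1 1 1 1 0

Derivation:
Queue lengths at query times:
  query t=2ms: backlog = 1
  query t=4ms: backlog = 1
  query t=14ms: backlog = 1
  query t=22ms: backlog = 1
  query t=31ms: backlog = 0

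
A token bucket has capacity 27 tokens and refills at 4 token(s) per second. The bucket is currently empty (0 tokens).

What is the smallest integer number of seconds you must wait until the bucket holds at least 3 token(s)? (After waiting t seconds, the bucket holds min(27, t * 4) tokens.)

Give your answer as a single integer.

Answer: 1

Derivation:
Need t * 4 >= 3, so t >= 3/4.
Smallest integer t = ceil(3/4) = 1.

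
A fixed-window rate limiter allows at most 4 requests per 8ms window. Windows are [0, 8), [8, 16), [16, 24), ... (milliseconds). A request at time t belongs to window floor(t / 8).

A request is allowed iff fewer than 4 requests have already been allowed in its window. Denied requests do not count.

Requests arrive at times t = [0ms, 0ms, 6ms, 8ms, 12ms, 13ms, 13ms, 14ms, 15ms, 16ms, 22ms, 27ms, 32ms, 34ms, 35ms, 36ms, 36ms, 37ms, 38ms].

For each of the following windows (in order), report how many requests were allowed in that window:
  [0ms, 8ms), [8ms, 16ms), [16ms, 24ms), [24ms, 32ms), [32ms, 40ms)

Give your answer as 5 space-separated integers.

Answer: 3 4 2 1 4

Derivation:
Processing requests:
  req#1 t=0ms (window 0): ALLOW
  req#2 t=0ms (window 0): ALLOW
  req#3 t=6ms (window 0): ALLOW
  req#4 t=8ms (window 1): ALLOW
  req#5 t=12ms (window 1): ALLOW
  req#6 t=13ms (window 1): ALLOW
  req#7 t=13ms (window 1): ALLOW
  req#8 t=14ms (window 1): DENY
  req#9 t=15ms (window 1): DENY
  req#10 t=16ms (window 2): ALLOW
  req#11 t=22ms (window 2): ALLOW
  req#12 t=27ms (window 3): ALLOW
  req#13 t=32ms (window 4): ALLOW
  req#14 t=34ms (window 4): ALLOW
  req#15 t=35ms (window 4): ALLOW
  req#16 t=36ms (window 4): ALLOW
  req#17 t=36ms (window 4): DENY
  req#18 t=37ms (window 4): DENY
  req#19 t=38ms (window 4): DENY

Allowed counts by window: 3 4 2 1 4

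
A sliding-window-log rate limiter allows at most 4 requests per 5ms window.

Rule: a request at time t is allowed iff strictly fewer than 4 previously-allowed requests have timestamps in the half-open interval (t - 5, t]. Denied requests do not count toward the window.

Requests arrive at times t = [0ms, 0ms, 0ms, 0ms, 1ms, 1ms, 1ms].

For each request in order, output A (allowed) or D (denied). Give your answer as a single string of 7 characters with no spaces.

Tracking allowed requests in the window:
  req#1 t=0ms: ALLOW
  req#2 t=0ms: ALLOW
  req#3 t=0ms: ALLOW
  req#4 t=0ms: ALLOW
  req#5 t=1ms: DENY
  req#6 t=1ms: DENY
  req#7 t=1ms: DENY

Answer: AAAADDD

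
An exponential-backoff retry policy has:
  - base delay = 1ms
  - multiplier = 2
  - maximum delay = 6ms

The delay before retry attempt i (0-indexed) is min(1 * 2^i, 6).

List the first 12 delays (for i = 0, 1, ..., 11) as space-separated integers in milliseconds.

Answer: 1 2 4 6 6 6 6 6 6 6 6 6

Derivation:
Computing each delay:
  i=0: min(1*2^0, 6) = 1
  i=1: min(1*2^1, 6) = 2
  i=2: min(1*2^2, 6) = 4
  i=3: min(1*2^3, 6) = 6
  i=4: min(1*2^4, 6) = 6
  i=5: min(1*2^5, 6) = 6
  i=6: min(1*2^6, 6) = 6
  i=7: min(1*2^7, 6) = 6
  i=8: min(1*2^8, 6) = 6
  i=9: min(1*2^9, 6) = 6
  i=10: min(1*2^10, 6) = 6
  i=11: min(1*2^11, 6) = 6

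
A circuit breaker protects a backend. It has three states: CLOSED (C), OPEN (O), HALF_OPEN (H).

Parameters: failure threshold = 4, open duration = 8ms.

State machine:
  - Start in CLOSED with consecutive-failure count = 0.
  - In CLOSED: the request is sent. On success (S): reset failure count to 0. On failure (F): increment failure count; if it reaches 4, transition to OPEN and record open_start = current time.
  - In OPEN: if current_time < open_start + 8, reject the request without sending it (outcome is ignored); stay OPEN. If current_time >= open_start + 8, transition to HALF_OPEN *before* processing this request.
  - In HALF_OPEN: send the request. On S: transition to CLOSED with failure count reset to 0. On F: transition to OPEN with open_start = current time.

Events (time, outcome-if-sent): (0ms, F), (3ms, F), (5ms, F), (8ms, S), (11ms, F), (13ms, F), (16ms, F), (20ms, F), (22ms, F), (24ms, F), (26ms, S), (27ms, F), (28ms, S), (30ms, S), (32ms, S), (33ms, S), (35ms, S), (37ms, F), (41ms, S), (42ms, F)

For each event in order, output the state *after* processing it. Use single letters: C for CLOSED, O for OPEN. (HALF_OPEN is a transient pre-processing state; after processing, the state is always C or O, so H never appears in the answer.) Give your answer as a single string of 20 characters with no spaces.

State after each event:
  event#1 t=0ms outcome=F: state=CLOSED
  event#2 t=3ms outcome=F: state=CLOSED
  event#3 t=5ms outcome=F: state=CLOSED
  event#4 t=8ms outcome=S: state=CLOSED
  event#5 t=11ms outcome=F: state=CLOSED
  event#6 t=13ms outcome=F: state=CLOSED
  event#7 t=16ms outcome=F: state=CLOSED
  event#8 t=20ms outcome=F: state=OPEN
  event#9 t=22ms outcome=F: state=OPEN
  event#10 t=24ms outcome=F: state=OPEN
  event#11 t=26ms outcome=S: state=OPEN
  event#12 t=27ms outcome=F: state=OPEN
  event#13 t=28ms outcome=S: state=CLOSED
  event#14 t=30ms outcome=S: state=CLOSED
  event#15 t=32ms outcome=S: state=CLOSED
  event#16 t=33ms outcome=S: state=CLOSED
  event#17 t=35ms outcome=S: state=CLOSED
  event#18 t=37ms outcome=F: state=CLOSED
  event#19 t=41ms outcome=S: state=CLOSED
  event#20 t=42ms outcome=F: state=CLOSED

Answer: CCCCCCCOOOOOCCCCCCCC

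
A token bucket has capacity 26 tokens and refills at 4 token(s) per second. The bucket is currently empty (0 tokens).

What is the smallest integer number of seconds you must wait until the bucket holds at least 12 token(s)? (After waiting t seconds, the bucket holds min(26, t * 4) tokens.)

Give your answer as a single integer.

Need t * 4 >= 12, so t >= 12/4.
Smallest integer t = ceil(12/4) = 3.

Answer: 3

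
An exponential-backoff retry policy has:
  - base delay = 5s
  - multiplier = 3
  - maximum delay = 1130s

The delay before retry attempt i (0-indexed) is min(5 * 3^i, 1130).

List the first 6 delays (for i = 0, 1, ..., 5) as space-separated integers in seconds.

Computing each delay:
  i=0: min(5*3^0, 1130) = 5
  i=1: min(5*3^1, 1130) = 15
  i=2: min(5*3^2, 1130) = 45
  i=3: min(5*3^3, 1130) = 135
  i=4: min(5*3^4, 1130) = 405
  i=5: min(5*3^5, 1130) = 1130

Answer: 5 15 45 135 405 1130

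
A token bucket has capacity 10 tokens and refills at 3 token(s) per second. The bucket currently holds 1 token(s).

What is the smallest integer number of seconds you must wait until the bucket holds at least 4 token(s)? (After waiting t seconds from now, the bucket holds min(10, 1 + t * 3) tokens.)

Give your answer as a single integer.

Need 1 + t * 3 >= 4, so t >= 3/3.
Smallest integer t = ceil(3/3) = 1.

Answer: 1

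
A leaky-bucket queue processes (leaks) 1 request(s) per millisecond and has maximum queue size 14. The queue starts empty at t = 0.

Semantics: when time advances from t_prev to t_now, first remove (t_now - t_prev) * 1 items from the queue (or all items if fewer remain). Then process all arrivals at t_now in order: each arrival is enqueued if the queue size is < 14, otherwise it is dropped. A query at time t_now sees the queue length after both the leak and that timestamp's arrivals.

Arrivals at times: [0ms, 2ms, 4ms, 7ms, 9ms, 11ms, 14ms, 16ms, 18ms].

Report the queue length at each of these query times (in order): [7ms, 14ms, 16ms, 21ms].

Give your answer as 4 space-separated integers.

Answer: 1 1 1 0

Derivation:
Queue lengths at query times:
  query t=7ms: backlog = 1
  query t=14ms: backlog = 1
  query t=16ms: backlog = 1
  query t=21ms: backlog = 0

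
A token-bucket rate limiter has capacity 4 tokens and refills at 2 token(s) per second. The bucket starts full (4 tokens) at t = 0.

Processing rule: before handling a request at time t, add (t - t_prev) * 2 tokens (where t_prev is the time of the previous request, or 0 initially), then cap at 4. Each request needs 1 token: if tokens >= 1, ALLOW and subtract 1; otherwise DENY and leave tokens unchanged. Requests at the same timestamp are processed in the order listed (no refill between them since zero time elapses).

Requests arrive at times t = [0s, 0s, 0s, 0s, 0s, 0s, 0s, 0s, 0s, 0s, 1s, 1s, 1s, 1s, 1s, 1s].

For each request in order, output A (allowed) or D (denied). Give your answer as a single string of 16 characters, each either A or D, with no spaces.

Simulating step by step:
  req#1 t=0s: ALLOW
  req#2 t=0s: ALLOW
  req#3 t=0s: ALLOW
  req#4 t=0s: ALLOW
  req#5 t=0s: DENY
  req#6 t=0s: DENY
  req#7 t=0s: DENY
  req#8 t=0s: DENY
  req#9 t=0s: DENY
  req#10 t=0s: DENY
  req#11 t=1s: ALLOW
  req#12 t=1s: ALLOW
  req#13 t=1s: DENY
  req#14 t=1s: DENY
  req#15 t=1s: DENY
  req#16 t=1s: DENY

Answer: AAAADDDDDDAADDDD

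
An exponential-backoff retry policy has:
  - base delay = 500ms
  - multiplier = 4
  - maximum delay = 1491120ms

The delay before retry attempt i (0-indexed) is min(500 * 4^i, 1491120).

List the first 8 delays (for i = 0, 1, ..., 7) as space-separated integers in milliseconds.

Computing each delay:
  i=0: min(500*4^0, 1491120) = 500
  i=1: min(500*4^1, 1491120) = 2000
  i=2: min(500*4^2, 1491120) = 8000
  i=3: min(500*4^3, 1491120) = 32000
  i=4: min(500*4^4, 1491120) = 128000
  i=5: min(500*4^5, 1491120) = 512000
  i=6: min(500*4^6, 1491120) = 1491120
  i=7: min(500*4^7, 1491120) = 1491120

Answer: 500 2000 8000 32000 128000 512000 1491120 1491120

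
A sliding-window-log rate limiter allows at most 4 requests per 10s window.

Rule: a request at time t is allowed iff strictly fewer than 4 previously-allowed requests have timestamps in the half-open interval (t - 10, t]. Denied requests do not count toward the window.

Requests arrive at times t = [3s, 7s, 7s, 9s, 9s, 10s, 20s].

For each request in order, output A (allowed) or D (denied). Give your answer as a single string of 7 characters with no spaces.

Tracking allowed requests in the window:
  req#1 t=3s: ALLOW
  req#2 t=7s: ALLOW
  req#3 t=7s: ALLOW
  req#4 t=9s: ALLOW
  req#5 t=9s: DENY
  req#6 t=10s: DENY
  req#7 t=20s: ALLOW

Answer: AAAADDA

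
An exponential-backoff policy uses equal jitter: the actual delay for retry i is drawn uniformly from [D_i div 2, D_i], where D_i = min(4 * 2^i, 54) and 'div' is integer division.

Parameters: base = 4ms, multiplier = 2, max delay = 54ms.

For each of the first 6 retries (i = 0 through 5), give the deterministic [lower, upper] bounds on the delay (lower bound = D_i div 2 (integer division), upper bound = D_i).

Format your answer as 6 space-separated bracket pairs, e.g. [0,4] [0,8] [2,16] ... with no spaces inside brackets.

Answer: [2,4] [4,8] [8,16] [16,32] [27,54] [27,54]

Derivation:
Computing bounds per retry:
  i=0: D_i=min(4*2^0,54)=4, bounds=[2,4]
  i=1: D_i=min(4*2^1,54)=8, bounds=[4,8]
  i=2: D_i=min(4*2^2,54)=16, bounds=[8,16]
  i=3: D_i=min(4*2^3,54)=32, bounds=[16,32]
  i=4: D_i=min(4*2^4,54)=54, bounds=[27,54]
  i=5: D_i=min(4*2^5,54)=54, bounds=[27,54]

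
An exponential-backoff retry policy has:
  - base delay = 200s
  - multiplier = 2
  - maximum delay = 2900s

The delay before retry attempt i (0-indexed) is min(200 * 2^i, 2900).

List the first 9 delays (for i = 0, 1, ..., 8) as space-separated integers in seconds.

Computing each delay:
  i=0: min(200*2^0, 2900) = 200
  i=1: min(200*2^1, 2900) = 400
  i=2: min(200*2^2, 2900) = 800
  i=3: min(200*2^3, 2900) = 1600
  i=4: min(200*2^4, 2900) = 2900
  i=5: min(200*2^5, 2900) = 2900
  i=6: min(200*2^6, 2900) = 2900
  i=7: min(200*2^7, 2900) = 2900
  i=8: min(200*2^8, 2900) = 2900

Answer: 200 400 800 1600 2900 2900 2900 2900 2900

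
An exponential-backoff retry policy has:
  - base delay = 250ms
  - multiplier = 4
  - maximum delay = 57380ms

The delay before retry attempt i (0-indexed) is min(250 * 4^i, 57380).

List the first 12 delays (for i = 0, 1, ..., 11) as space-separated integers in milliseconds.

Answer: 250 1000 4000 16000 57380 57380 57380 57380 57380 57380 57380 57380

Derivation:
Computing each delay:
  i=0: min(250*4^0, 57380) = 250
  i=1: min(250*4^1, 57380) = 1000
  i=2: min(250*4^2, 57380) = 4000
  i=3: min(250*4^3, 57380) = 16000
  i=4: min(250*4^4, 57380) = 57380
  i=5: min(250*4^5, 57380) = 57380
  i=6: min(250*4^6, 57380) = 57380
  i=7: min(250*4^7, 57380) = 57380
  i=8: min(250*4^8, 57380) = 57380
  i=9: min(250*4^9, 57380) = 57380
  i=10: min(250*4^10, 57380) = 57380
  i=11: min(250*4^11, 57380) = 57380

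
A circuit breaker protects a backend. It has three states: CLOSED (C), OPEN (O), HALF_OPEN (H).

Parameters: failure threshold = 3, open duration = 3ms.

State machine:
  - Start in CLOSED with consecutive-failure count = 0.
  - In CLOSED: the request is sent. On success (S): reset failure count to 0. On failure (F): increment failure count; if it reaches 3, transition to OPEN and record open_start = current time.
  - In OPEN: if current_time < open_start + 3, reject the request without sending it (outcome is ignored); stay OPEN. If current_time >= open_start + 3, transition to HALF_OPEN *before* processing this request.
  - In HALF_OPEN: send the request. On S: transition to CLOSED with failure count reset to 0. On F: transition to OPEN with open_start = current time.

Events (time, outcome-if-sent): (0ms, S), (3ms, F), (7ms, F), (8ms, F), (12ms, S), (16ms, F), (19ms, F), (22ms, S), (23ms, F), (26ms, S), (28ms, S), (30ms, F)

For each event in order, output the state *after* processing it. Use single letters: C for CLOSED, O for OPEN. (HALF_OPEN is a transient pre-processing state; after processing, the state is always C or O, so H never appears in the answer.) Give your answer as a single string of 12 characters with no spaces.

Answer: CCCOCCCCCCCC

Derivation:
State after each event:
  event#1 t=0ms outcome=S: state=CLOSED
  event#2 t=3ms outcome=F: state=CLOSED
  event#3 t=7ms outcome=F: state=CLOSED
  event#4 t=8ms outcome=F: state=OPEN
  event#5 t=12ms outcome=S: state=CLOSED
  event#6 t=16ms outcome=F: state=CLOSED
  event#7 t=19ms outcome=F: state=CLOSED
  event#8 t=22ms outcome=S: state=CLOSED
  event#9 t=23ms outcome=F: state=CLOSED
  event#10 t=26ms outcome=S: state=CLOSED
  event#11 t=28ms outcome=S: state=CLOSED
  event#12 t=30ms outcome=F: state=CLOSED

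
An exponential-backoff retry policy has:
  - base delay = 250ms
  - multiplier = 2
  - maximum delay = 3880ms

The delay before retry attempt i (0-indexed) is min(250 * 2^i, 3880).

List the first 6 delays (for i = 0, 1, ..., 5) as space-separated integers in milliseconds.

Answer: 250 500 1000 2000 3880 3880

Derivation:
Computing each delay:
  i=0: min(250*2^0, 3880) = 250
  i=1: min(250*2^1, 3880) = 500
  i=2: min(250*2^2, 3880) = 1000
  i=3: min(250*2^3, 3880) = 2000
  i=4: min(250*2^4, 3880) = 3880
  i=5: min(250*2^5, 3880) = 3880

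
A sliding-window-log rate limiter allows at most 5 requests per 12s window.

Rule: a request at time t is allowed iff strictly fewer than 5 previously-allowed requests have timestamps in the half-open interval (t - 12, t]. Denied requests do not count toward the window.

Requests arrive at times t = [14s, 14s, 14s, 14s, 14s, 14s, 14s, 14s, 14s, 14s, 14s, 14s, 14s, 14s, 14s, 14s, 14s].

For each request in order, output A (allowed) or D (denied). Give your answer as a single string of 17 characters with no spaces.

Tracking allowed requests in the window:
  req#1 t=14s: ALLOW
  req#2 t=14s: ALLOW
  req#3 t=14s: ALLOW
  req#4 t=14s: ALLOW
  req#5 t=14s: ALLOW
  req#6 t=14s: DENY
  req#7 t=14s: DENY
  req#8 t=14s: DENY
  req#9 t=14s: DENY
  req#10 t=14s: DENY
  req#11 t=14s: DENY
  req#12 t=14s: DENY
  req#13 t=14s: DENY
  req#14 t=14s: DENY
  req#15 t=14s: DENY
  req#16 t=14s: DENY
  req#17 t=14s: DENY

Answer: AAAAADDDDDDDDDDDD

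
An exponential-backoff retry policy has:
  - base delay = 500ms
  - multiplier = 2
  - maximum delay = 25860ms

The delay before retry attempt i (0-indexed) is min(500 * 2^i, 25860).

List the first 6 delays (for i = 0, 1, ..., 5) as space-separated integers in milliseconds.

Computing each delay:
  i=0: min(500*2^0, 25860) = 500
  i=1: min(500*2^1, 25860) = 1000
  i=2: min(500*2^2, 25860) = 2000
  i=3: min(500*2^3, 25860) = 4000
  i=4: min(500*2^4, 25860) = 8000
  i=5: min(500*2^5, 25860) = 16000

Answer: 500 1000 2000 4000 8000 16000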